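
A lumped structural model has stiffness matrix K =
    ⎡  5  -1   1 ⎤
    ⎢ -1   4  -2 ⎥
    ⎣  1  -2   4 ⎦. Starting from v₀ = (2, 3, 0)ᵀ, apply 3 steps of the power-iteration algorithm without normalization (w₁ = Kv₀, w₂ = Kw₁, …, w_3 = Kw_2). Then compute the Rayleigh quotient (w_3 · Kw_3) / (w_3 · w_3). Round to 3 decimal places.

w1 = Kv₀ = (5·2 + (-1)·3 + 1·0; (-1)·2 + 4·3 + (-2)·0; 1·2 + (-2)·3 + 4·0) = (7, 10, -4)
w2 = Kw1 = (5·7 + (-1)·10 + 1·(-4); (-1)·7 + 4·10 + (-2)·(-4); 1·7 + (-2)·10 + 4·(-4)) = (21, 41, -29)
w3 = Kw2 = (35, 201, -177)
Kw3 = (-203, 1123, -1075)
w3·Kw3 = 35·(-203) + 201·1123 + (-177)·(-1075) = 408893; w3·w3 = 35·35 + 201·201 + (-177)·(-177) = 72955
λ ≈ 408893/72955 = 5.605

5.605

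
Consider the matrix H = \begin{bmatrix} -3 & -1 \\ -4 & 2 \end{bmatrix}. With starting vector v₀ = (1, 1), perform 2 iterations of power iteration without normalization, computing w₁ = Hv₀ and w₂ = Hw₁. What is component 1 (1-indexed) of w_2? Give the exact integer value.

14

w1 = Hv₀ = ((-3)·1 + (-1)·1; (-4)·1 + 2·1) = (-4, -2)
w2 = Hw1 = ((-3)·(-4) + (-1)·(-2); (-4)·(-4) + 2·(-2)) = (14, 12)
The requested component of w2 is 14.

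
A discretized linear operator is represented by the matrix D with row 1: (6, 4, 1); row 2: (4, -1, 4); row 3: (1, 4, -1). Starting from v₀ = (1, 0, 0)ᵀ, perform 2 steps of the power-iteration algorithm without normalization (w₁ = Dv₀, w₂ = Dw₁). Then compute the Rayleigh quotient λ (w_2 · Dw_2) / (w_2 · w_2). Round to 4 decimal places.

w1 = Dv₀ = (6, 4, 1)
w2 = Dw1 = (53, 24, 21)
Dw2 = (435, 272, 128)
w2·Dw2 = 53·435 + 24·272 + 21·128 = 32271; w2·w2 = 53·53 + 24·24 + 21·21 = 3826
λ ≈ 32271/3826 = 8.4347

λ ≈ 8.4347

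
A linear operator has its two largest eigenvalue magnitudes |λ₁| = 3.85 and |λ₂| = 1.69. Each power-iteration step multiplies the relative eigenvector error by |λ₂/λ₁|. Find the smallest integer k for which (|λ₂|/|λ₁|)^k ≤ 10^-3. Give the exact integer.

|λ₂/λ₁| = 1.69/3.85 = 0.43896
Need k ≥ ln(10^-3) / ln(0.43896) = -6.9078 / -0.8233 ≈ 8.390
Smallest integer k satisfying the bound: 9

9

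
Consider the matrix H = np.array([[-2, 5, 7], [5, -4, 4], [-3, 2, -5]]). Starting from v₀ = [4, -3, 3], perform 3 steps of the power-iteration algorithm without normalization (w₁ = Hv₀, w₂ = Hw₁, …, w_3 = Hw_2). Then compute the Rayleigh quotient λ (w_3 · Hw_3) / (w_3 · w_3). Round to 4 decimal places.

-6.9319

w1 = Hv₀ = ((-2)·4 + 5·(-3) + 7·3; 5·4 + (-4)·(-3) + 4·3; (-3)·4 + 2·(-3) + (-5)·3) = (-2, 44, -33)
w2 = Hw1 = ((-2)·(-2) + 5·44 + 7·(-33); 5·(-2) + (-4)·44 + 4·(-33); (-3)·(-2) + 2·44 + (-5)·(-33)) = (-7, -318, 259)
w3 = Hw2 = (237, 2273, -1910)
Hw3 = (-2479, -15547, 13385)
w3·Hw3 = 237·(-2479) + 2273·(-15547) + (-1910)·13385 = -61491204; w3·w3 = 237·237 + 2273·2273 + (-1910)·(-1910) = 8870798
λ ≈ -61491204/8870798 = -6.9319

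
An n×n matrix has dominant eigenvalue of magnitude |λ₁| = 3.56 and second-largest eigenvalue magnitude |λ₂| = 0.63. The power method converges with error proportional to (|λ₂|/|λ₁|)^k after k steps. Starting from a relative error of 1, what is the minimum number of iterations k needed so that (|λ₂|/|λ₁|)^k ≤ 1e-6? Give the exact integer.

8

|λ₂/λ₁| = 0.63/3.56 = 0.17697
Need k ≥ ln(1e-6) / ln(0.17697) = -13.8155 / -1.7318 ≈ 7.978
Smallest integer k satisfying the bound: 8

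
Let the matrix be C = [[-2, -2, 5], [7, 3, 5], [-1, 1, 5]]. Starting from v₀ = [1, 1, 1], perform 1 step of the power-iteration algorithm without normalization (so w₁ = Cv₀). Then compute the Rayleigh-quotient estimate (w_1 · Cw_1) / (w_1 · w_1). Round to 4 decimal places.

w1 = Cv₀ = ((-2)·1 + (-2)·1 + 5·1; 7·1 + 3·1 + 5·1; (-1)·1 + 1·1 + 5·1) = (1, 15, 5)
Cw1 = (-7, 77, 39)
w1·Cw1 = 1·(-7) + 15·77 + 5·39 = 1343; w1·w1 = 1·1 + 15·15 + 5·5 = 251
λ ≈ 1343/251 = 5.3506

λ ≈ 5.3506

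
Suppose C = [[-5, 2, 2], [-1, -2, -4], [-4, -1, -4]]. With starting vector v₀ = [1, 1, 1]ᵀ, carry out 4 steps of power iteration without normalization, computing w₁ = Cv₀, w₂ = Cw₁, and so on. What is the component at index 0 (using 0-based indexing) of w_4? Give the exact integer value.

-2443

w1 = Cv₀ = (-1, -7, -9)
w2 = Cw1 = (-27, 51, 47)
w3 = Cw2 = (331, -263, -131)
w4 = Cw3 = (-2443, 719, -537)
The requested component of w4 is -2443.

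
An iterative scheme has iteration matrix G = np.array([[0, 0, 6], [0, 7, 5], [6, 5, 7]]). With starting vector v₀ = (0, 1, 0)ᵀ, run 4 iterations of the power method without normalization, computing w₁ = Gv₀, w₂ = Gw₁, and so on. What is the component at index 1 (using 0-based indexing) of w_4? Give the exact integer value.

w1 = Gv₀ = (0, 7, 5)
w2 = Gw1 = (30, 74, 70)
w3 = Gw2 = (420, 868, 1040)
w4 = Gw3 = (6240, 11276, 14140)
The requested component of w4 is 11276.

11276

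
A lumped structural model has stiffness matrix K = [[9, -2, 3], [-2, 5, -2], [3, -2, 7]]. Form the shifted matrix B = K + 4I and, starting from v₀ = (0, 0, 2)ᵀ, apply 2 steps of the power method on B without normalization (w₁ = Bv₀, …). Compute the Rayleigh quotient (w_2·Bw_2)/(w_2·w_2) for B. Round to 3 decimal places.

15.142

B = K + 4I has rows (13, -2, 3); (-2, 9, -2); (3, -2, 11)
w1 = Bv₀ = (6, -4, 22)
w2 = Bw1 = (152, -92, 268)
Bw2 = (2964, -1668, 3588)
w2·Bw2 = 1565568; w2·w2 = 103392; μ ≈ 1565568/103392 = 15.142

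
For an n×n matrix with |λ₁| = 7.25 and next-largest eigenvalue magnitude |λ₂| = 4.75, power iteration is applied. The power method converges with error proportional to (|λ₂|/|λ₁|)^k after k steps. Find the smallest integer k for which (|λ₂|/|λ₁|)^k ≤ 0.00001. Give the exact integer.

28

|λ₂/λ₁| = 4.75/7.25 = 0.65517
Need k ≥ ln(0.00001) / ln(0.65517) = -11.5129 / -0.4229 ≈ 27.227
Smallest integer k satisfying the bound: 28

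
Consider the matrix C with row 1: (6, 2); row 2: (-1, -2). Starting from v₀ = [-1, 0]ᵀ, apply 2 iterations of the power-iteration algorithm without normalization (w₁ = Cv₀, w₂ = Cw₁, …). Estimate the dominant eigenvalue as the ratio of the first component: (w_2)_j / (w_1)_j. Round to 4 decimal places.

w1 = Cv₀ = (-6, 1)
w2 = Cw1 = (-34, 4)
Ratio at component: -34 / -6 = 5.6667

λ ≈ 5.6667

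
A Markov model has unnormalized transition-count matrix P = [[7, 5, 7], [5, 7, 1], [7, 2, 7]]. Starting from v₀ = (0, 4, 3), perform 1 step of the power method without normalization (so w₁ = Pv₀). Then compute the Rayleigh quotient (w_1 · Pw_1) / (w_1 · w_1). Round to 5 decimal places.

16.20270

w1 = Pv₀ = (41, 31, 29)
Pw1 = (645, 451, 552)
w1·Pw1 = 41·645 + 31·451 + 29·552 = 56434; w1·w1 = 41·41 + 31·31 + 29·29 = 3483
λ ≈ 56434/3483 = 16.20270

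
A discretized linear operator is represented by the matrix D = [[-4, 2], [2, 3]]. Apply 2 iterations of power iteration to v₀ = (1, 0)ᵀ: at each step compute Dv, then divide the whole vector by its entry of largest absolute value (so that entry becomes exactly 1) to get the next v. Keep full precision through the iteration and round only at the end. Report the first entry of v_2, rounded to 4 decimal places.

1.0000

Dv0 = (-4.00000, 2.00000); divide by -4.00000 → v1 = (1.00000, -0.50000)
Dv1 = (-5.00000, 0.50000); divide by -5.00000 → v2 = (1.00000, -0.10000)
Requested entry of v2: 20/20 = 1.0000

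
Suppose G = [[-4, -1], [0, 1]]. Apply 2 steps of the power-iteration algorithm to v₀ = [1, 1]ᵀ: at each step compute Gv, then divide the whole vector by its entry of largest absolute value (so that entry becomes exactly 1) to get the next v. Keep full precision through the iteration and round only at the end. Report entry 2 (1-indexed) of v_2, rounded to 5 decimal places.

0.05263

Gv0 = (-5.000000, 1.000000); divide by -5.000000 → v1 = (1.000000, -0.200000)
Gv1 = (-3.800000, -0.200000); divide by -3.800000 → v2 = (1.000000, 0.052632)
Requested entry of v2: 1/19 = 0.05263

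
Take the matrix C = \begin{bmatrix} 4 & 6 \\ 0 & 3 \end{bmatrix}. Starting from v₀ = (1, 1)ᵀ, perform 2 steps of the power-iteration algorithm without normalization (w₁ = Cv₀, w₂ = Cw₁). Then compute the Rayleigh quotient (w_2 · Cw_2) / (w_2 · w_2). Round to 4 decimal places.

w1 = Cv₀ = (4·1 + 6·1; 0·1 + 3·1) = (10, 3)
w2 = Cw1 = (4·10 + 6·3; 0·10 + 3·3) = (58, 9)
Cw2 = (286, 27)
w2·Cw2 = 58·286 + 9·27 = 16831; w2·w2 = 58·58 + 9·9 = 3445
λ ≈ 16831/3445 = 4.8856

4.8856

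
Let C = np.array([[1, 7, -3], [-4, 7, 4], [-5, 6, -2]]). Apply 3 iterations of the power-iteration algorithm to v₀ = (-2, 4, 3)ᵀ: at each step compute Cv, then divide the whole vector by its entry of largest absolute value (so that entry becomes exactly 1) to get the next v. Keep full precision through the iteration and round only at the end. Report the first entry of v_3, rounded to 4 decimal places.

1.0000

Cv0 = (17.00000, 48.00000, 28.00000); divide by 48.00000 → v1 = (0.35417, 1.00000, 0.58333)
Cv1 = (5.60417, 7.91667, 3.06250); divide by 7.91667 → v2 = (0.70789, 1.00000, 0.38684)
Cv2 = (6.54737, 5.71579, 1.68684); divide by 6.54737 → v3 = (1.00000, 0.87299, 0.25764)
Requested entry of v3: 2488/2488 = 1.0000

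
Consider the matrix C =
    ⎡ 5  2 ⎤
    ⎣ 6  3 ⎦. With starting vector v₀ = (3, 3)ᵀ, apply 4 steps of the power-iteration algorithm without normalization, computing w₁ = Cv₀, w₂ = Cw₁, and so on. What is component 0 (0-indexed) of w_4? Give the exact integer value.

9195

w1 = Cv₀ = (21, 27)
w2 = Cw1 = (159, 207)
w3 = Cw2 = (1209, 1575)
w4 = Cw3 = (9195, 11979)
The requested component of w4 is 9195.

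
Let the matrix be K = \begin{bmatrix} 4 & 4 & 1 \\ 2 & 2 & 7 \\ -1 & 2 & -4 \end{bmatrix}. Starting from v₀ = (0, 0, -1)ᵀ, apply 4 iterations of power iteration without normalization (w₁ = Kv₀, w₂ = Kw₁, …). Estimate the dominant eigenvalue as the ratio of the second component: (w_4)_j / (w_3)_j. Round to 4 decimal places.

λ ≈ -2.2128

w1 = Kv₀ = (4·0 + 4·0 + 1·(-1); 2·0 + 2·0 + 7·(-1); (-1)·0 + 2·0 + (-4)·(-1)) = (-1, -7, 4)
w2 = Kw1 = (4·(-1) + 4·(-7) + 1·4; 2·(-1) + 2·(-7) + 7·4; (-1)·(-1) + 2·(-7) + (-4)·4) = (-28, 12, -29)
w3 = Kw2 = (-93, -235, 168)
w4 = Kw3 = (-1144, 520, -1049)
Ratio at component: 520 / -235 = -2.2128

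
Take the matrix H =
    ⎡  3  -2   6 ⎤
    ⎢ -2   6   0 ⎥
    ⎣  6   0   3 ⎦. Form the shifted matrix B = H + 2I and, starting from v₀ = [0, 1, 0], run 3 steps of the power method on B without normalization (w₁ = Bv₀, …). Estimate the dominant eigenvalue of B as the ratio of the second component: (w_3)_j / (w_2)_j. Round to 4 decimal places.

μ ≈ 8.7647

B = H + 2I has rows (5, -2, 6); (-2, 8, 0); (6, 0, 5)
w1 = Bv₀ = (-2, 8, 0)
w2 = Bw1 = (-26, 68, -12)
w3 = Bw2 = (-338, 596, -216)
Ratio: 596/68 = 8.7647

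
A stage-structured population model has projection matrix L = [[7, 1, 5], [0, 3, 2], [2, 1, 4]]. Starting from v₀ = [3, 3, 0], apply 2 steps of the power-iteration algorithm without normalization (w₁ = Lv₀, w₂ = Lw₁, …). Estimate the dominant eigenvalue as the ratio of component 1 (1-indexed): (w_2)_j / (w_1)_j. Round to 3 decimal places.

λ ≈ 9.250

w1 = Lv₀ = (24, 9, 9)
w2 = Lw1 = (222, 45, 93)
Ratio at component: 222 / 24 = 9.250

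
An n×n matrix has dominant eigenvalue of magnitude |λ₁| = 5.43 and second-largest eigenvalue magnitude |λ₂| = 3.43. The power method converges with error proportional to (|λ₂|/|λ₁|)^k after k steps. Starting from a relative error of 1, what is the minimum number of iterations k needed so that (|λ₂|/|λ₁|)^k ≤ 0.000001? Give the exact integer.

|λ₂/λ₁| = 3.43/5.43 = 0.63168
Need k ≥ ln(0.000001) / ln(0.63168) = -13.8155 / -0.4594 ≈ 30.074
Smallest integer k satisfying the bound: 31

31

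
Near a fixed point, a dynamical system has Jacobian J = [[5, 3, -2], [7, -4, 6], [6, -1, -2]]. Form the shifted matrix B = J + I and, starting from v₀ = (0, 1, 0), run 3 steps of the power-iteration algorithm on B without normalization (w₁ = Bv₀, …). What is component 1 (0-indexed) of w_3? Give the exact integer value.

137

B = J + I has rows (6, 3, -2); (7, -3, 6); (6, -1, -1)
w1 = Bv₀ = (6·0 + 3·1 + (-2)·0; 7·0 + (-3)·1 + 6·0; 6·0 + (-1)·1 + (-1)·0) = (3, -3, -1)
w2 = Bw1 = (6·3 + 3·(-3) + (-2)·(-1); 7·3 + (-3)·(-3) + 6·(-1); 6·3 + (-1)·(-3) + (-1)·(-1)) = (11, 24, 22)
w3 = Bw2 = (94, 137, 20)
Requested component of w3: 137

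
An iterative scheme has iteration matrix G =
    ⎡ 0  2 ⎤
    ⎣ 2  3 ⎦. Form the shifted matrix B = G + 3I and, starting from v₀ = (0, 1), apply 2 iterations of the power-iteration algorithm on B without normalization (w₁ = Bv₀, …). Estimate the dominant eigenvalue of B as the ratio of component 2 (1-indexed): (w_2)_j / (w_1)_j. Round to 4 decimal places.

6.6667

B = G + 3I has rows (3, 2); (2, 6)
w1 = Bv₀ = (2, 6)
w2 = Bw1 = (18, 40)
Ratio: 40/6 = 6.6667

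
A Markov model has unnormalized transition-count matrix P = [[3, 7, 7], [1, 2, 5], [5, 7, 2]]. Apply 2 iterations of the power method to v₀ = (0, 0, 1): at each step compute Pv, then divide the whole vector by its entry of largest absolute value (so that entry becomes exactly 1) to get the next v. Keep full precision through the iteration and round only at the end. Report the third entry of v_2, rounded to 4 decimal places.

Pv0 = (7.00000, 5.00000, 2.00000); divide by 7.00000 → v1 = (1.00000, 0.71429, 0.28571)
Pv1 = (10.00000, 3.85714, 10.57143); divide by 10.57143 → v2 = (0.94595, 0.36486, 1.00000)
Requested entry of v2: 74/74 = 1.0000

1.0000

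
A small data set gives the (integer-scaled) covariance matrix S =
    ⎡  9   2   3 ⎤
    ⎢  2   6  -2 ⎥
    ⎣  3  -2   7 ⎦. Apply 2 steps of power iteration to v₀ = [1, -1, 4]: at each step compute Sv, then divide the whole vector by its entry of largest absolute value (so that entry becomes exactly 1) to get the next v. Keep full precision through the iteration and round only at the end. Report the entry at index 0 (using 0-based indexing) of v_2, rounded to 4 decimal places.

0.7885

Sv0 = (19.00000, -12.00000, 33.00000); divide by 33.00000 → v1 = (0.57576, -0.36364, 1.00000)
Sv1 = (7.45455, -3.03030, 9.45455); divide by 9.45455 → v2 = (0.78846, -0.32051, 1.00000)
Requested entry of v2: 246/312 = 0.7885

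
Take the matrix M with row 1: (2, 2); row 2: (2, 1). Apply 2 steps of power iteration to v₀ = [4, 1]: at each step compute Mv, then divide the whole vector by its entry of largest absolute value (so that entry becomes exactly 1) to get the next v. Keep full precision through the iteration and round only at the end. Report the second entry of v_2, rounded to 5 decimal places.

0.76316

Mv0 = (10.000000, 9.000000); divide by 10.000000 → v1 = (1.000000, 0.900000)
Mv1 = (3.800000, 2.900000); divide by 3.800000 → v2 = (1.000000, 0.763158)
Requested entry of v2: 29/38 = 0.76316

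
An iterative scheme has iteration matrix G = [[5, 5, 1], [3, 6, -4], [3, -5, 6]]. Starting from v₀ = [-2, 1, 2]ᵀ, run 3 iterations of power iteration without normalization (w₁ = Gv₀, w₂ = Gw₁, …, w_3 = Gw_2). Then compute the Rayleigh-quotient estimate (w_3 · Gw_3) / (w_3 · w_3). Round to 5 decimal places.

10.61009

w1 = Gv₀ = (5·(-2) + 5·1 + 1·2; 3·(-2) + 6·1 + (-4)·2; 3·(-2) + (-5)·1 + 6·2) = (-3, -8, 1)
w2 = Gw1 = (5·(-3) + 5·(-8) + 1·1; 3·(-3) + 6·(-8) + (-4)·1; 3·(-3) + (-5)·(-8) + 6·1) = (-54, -61, 37)
w3 = Gw2 = (-538, -676, 365)
Gw3 = (-5705, -7130, 3956)
w3·Gw3 = (-538)·(-5705) + (-676)·(-7130) + 365·3956 = 9333110; w3·w3 = (-538)·(-538) + (-676)·(-676) + 365·365 = 879645
λ ≈ 9333110/879645 = 10.61009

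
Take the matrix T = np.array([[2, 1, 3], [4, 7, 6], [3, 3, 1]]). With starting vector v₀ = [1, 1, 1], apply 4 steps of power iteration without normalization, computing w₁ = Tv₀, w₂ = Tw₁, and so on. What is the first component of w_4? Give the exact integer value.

5320

w1 = Tv₀ = (2·1 + 1·1 + 3·1; 4·1 + 7·1 + 6·1; 3·1 + 3·1 + 1·1) = (6, 17, 7)
w2 = Tw1 = (2·6 + 1·17 + 3·7; 4·6 + 7·17 + 6·7; 3·6 + 3·17 + 1·7) = (50, 185, 76)
w3 = Tw2 = (513, 1951, 781)
w4 = Tw3 = (5320, 20395, 8173)
The requested component of w4 is 5320.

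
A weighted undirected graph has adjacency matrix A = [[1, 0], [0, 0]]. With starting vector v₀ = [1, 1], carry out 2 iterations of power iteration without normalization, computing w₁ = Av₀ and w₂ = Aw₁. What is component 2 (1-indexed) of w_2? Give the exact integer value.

0

w1 = Av₀ = (1·1 + 0·1; 0·1 + 0·1) = (1, 0)
w2 = Aw1 = (1·1 + 0·0; 0·1 + 0·0) = (1, 0)
The requested component of w2 is 0.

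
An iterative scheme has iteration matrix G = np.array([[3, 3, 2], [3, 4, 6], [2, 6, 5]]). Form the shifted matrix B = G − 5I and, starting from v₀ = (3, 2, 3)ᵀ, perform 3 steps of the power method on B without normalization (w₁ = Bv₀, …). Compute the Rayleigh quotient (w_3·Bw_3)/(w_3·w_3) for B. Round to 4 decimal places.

B = G − 5I has rows (-2, 3, 2); (3, -1, 6); (2, 6, 0)
w1 = Bv₀ = (6, 25, 18)
w2 = Bw1 = (99, 101, 162)
w3 = Bw2 = (429, 1168, 804)
Bw3 = (4254, 4943, 7866)
w3·Bw3 = 13922654; w3·w3 = 2194681; μ ≈ 13922654/2194681 = 6.3438

μ ≈ 6.3438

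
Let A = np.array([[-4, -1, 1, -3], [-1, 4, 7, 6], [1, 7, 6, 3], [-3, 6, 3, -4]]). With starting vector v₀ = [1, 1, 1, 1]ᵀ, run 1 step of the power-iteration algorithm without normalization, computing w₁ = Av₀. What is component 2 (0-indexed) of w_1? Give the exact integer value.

w1 = Av₀ = ((-4)·1 + (-1)·1 + 1·1 + (-3)·1; (-1)·1 + 4·1 + 7·1 + 6·1; 1·1 + 7·1 + 6·1 + 3·1; (-3)·1 + 6·1 + 3·1 + (-4)·1) = (-7, 16, 17, 2)
The requested component of w1 is 17.

17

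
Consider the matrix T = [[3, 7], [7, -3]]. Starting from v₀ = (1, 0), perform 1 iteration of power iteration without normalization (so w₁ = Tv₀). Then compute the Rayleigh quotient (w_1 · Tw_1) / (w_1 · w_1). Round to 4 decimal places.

w1 = Tv₀ = (3, 7)
Tw1 = (58, 0)
w1·Tw1 = 3·58 + 7·0 = 174; w1·w1 = 3·3 + 7·7 = 58
λ ≈ 174/58 = 3.0000

3.0000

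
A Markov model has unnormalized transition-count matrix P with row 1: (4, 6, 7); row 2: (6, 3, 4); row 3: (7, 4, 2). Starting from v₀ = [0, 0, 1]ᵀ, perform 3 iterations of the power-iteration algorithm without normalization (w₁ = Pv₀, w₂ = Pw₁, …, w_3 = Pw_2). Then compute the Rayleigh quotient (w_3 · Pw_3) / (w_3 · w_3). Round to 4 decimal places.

w1 = Pv₀ = (4·0 + 6·0 + 7·1; 6·0 + 3·0 + 4·1; 7·0 + 4·0 + 2·1) = (7, 4, 2)
w2 = Pw1 = (4·7 + 6·4 + 7·2; 6·7 + 3·4 + 4·2; 7·7 + 4·4 + 2·2) = (66, 62, 69)
w3 = Pw2 = (1119, 858, 848)
Pw3 = (15560, 12680, 12961)
w3·Pw3 = 1119·15560 + 858·12680 + 848·12961 = 39282008; w3·w3 = 1119·1119 + 858·858 + 848·848 = 2707429
λ ≈ 39282008/2707429 = 14.5090

λ ≈ 14.5090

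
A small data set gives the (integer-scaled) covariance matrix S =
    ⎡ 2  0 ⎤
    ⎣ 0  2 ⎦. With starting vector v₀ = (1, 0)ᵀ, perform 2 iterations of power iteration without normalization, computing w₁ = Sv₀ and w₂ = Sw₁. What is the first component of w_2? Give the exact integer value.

4

w1 = Sv₀ = (2·1 + 0·0; 0·1 + 2·0) = (2, 0)
w2 = Sw1 = (2·2 + 0·0; 0·2 + 2·0) = (4, 0)
The requested component of w2 is 4.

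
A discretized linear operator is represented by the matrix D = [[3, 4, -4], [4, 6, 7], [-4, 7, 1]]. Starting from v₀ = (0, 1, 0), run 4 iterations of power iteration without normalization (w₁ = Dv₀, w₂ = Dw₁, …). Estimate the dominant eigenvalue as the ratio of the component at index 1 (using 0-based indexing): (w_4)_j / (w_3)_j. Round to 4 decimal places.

λ ≈ 13.0656

w1 = Dv₀ = (4, 6, 7)
w2 = Dw1 = (8, 101, 33)
w3 = Dw2 = (296, 869, 708)
w4 = Dw3 = (1532, 11354, 5607)
Ratio at component: 11354 / 869 = 13.0656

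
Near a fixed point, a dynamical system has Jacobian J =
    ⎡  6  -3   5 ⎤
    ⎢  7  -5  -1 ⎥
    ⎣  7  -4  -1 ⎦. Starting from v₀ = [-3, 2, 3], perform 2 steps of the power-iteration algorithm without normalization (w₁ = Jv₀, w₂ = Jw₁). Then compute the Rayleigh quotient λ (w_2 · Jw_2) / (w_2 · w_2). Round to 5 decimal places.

-7.19825

w1 = Jv₀ = (6·(-3) + (-3)·2 + 5·3; 7·(-3) + (-5)·2 + (-1)·3; 7·(-3) + (-4)·2 + (-1)·3) = (-9, -34, -32)
w2 = Jw1 = (6·(-9) + (-3)·(-34) + 5·(-32); 7·(-9) + (-5)·(-34) + (-1)·(-32); 7·(-9) + (-4)·(-34) + (-1)·(-32)) = (-112, 139, 105)
Jw2 = (-564, -1584, -1445)
w2·Jw2 = (-112)·(-564) + 139·(-1584) + 105·(-1445) = -308733; w2·w2 = (-112)·(-112) + 139·139 + 105·105 = 42890
λ ≈ -308733/42890 = -7.19825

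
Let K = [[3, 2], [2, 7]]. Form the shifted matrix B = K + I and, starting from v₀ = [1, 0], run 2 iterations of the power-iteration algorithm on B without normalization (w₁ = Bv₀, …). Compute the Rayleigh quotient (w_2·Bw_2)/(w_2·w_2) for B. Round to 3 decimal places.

B = K + I has rows (4, 2); (2, 8)
w1 = Bv₀ = (4·1 + 2·0; 2·1 + 8·0) = (4, 2)
w2 = Bw1 = (4·4 + 2·2; 2·4 + 8·2) = (20, 24)
Bw2 = (128, 232)
w2·Bw2 = 8128; w2·w2 = 976; μ ≈ 8128/976 = 8.328

μ ≈ 8.328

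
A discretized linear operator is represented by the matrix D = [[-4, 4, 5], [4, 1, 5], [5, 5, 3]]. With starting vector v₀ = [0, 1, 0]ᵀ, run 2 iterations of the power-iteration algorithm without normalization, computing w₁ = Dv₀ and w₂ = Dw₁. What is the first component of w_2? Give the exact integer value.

w1 = Dv₀ = (4, 1, 5)
w2 = Dw1 = (13, 42, 40)
The requested component of w2 is 13.

13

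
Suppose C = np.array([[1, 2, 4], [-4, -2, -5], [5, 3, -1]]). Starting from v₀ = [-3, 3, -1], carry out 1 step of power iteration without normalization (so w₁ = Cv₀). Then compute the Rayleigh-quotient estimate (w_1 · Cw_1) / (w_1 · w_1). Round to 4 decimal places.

w1 = Cv₀ = (-1, 11, -5)
Cw1 = (1, 7, 33)
w1·Cw1 = (-1)·1 + 11·7 + (-5)·33 = -89; w1·w1 = (-1)·(-1) + 11·11 + (-5)·(-5) = 147
λ ≈ -89/147 = -0.6054

-0.6054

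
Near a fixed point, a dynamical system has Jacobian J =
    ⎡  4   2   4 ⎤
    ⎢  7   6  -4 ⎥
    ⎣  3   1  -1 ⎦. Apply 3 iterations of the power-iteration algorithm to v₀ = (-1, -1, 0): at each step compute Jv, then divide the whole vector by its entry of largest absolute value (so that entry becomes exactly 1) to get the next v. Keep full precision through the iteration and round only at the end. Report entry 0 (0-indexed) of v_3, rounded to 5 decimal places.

0.59305

Jv0 = (-6.000000, -13.000000, -4.000000); divide by -13.000000 → v1 = (0.461538, 1.000000, 0.307692)
Jv1 = (5.076923, 8.000000, 2.076923); divide by 8.000000 → v2 = (0.634615, 1.000000, 0.259615)
Jv2 = (5.576923, 9.403846, 2.644231); divide by 9.403846 → v3 = (0.593047, 1.000000, 0.281186)
Requested entry of v3: -580/-978 = 0.59305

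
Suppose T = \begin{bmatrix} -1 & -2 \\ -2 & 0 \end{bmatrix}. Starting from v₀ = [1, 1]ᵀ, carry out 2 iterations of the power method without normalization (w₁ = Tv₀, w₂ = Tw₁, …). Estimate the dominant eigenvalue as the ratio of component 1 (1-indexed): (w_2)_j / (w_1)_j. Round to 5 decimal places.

w1 = Tv₀ = ((-1)·1 + (-2)·1; (-2)·1 + 0·1) = (-3, -2)
w2 = Tw1 = ((-1)·(-3) + (-2)·(-2); (-2)·(-3) + 0·(-2)) = (7, 6)
Ratio at component: 7 / -3 = -2.33333

-2.33333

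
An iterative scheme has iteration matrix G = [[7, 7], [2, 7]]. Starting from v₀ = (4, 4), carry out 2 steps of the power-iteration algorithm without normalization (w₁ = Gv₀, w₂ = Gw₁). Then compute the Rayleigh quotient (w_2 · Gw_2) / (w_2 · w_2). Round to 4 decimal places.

λ ≈ 10.8553

w1 = Gv₀ = (56, 36)
w2 = Gw1 = (644, 364)
Gw2 = (7056, 3836)
w2·Gw2 = 644·7056 + 364·3836 = 5940368; w2·w2 = 644·644 + 364·364 = 547232
λ ≈ 5940368/547232 = 10.8553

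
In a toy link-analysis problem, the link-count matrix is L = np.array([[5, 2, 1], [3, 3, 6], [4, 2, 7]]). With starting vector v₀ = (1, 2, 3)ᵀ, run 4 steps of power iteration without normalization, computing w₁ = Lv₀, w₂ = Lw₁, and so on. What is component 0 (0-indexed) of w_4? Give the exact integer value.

w1 = Lv₀ = (12, 27, 29)
w2 = Lw1 = (143, 291, 305)
w3 = Lw2 = (1602, 3132, 3289)
w4 = Lw3 = (17563, 33936, 35695)
The requested component of w4 is 17563.

17563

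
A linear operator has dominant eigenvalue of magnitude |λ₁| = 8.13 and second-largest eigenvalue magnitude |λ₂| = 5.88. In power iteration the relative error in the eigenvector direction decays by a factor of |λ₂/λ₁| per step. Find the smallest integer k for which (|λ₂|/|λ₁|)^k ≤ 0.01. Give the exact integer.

15

|λ₂/λ₁| = 5.88/8.13 = 0.72325
Need k ≥ ln(0.01) / ln(0.72325) = -4.6052 / -0.3240 ≈ 14.213
Smallest integer k satisfying the bound: 15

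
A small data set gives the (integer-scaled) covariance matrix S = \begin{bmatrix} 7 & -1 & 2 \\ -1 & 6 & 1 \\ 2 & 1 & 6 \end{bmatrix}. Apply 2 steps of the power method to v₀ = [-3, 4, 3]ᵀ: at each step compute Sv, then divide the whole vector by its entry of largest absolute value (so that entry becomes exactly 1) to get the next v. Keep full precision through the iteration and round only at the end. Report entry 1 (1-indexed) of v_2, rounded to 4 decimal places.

-0.6093

Sv0 = (-19.00000, 30.00000, 16.00000); divide by 30.00000 → v1 = (-0.63333, 1.00000, 0.53333)
Sv1 = (-4.36667, 7.16667, 2.93333); divide by 7.16667 → v2 = (-0.60930, 1.00000, 0.40930)
Requested entry of v2: -131/215 = -0.6093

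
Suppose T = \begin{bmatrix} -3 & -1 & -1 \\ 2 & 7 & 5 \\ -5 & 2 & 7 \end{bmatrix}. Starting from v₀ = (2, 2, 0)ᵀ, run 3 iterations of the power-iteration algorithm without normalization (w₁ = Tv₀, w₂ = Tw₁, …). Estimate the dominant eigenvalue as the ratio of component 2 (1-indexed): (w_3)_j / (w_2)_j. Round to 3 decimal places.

w1 = Tv₀ = ((-3)·2 + (-1)·2 + (-1)·0; 2·2 + 7·2 + 5·0; (-5)·2 + 2·2 + 7·0) = (-8, 18, -6)
w2 = Tw1 = ((-3)·(-8) + (-1)·18 + (-1)·(-6); 2·(-8) + 7·18 + 5·(-6); (-5)·(-8) + 2·18 + 7·(-6)) = (12, 80, 34)
w3 = Tw2 = (-150, 754, 338)
Ratio at component: 754 / 80 = 9.425

λ ≈ 9.425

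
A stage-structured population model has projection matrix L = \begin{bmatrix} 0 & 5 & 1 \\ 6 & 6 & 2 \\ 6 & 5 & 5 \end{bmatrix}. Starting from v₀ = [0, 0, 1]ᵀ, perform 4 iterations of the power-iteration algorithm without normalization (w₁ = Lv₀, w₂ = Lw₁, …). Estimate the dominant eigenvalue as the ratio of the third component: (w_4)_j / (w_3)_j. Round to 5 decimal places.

λ ≈ 11.40460

w1 = Lv₀ = (0·0 + 5·0 + 1·1; 6·0 + 6·0 + 2·1; 6·0 + 5·0 + 5·1) = (1, 2, 5)
w2 = Lw1 = (0·1 + 5·2 + 1·5; 6·1 + 6·2 + 2·5; 6·1 + 5·2 + 5·5) = (15, 28, 41)
w3 = Lw2 = (181, 340, 435)
w4 = Lw3 = (2135, 3996, 4961)
Ratio at component: 4961 / 435 = 11.40460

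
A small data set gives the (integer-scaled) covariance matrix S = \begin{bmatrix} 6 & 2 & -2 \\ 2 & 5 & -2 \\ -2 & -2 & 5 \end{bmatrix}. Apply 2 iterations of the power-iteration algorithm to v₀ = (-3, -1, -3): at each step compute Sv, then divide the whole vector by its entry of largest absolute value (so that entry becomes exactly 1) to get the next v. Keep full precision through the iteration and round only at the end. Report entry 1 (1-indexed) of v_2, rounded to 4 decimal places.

1.0000

Sv0 = (-14.00000, -5.00000, -7.00000); divide by -14.00000 → v1 = (1.00000, 0.35714, 0.50000)
Sv1 = (5.71429, 2.78571, -0.21429); divide by 5.71429 → v2 = (1.00000, 0.48750, -0.03750)
Requested entry of v2: -80/-80 = 1.0000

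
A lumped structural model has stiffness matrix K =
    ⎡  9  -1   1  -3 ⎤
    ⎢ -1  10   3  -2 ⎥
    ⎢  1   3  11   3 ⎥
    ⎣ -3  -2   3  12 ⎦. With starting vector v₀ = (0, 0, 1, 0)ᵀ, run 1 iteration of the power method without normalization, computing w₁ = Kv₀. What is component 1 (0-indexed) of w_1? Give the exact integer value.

3

w1 = Kv₀ = (1, 3, 11, 3)
The requested component of w1 is 3.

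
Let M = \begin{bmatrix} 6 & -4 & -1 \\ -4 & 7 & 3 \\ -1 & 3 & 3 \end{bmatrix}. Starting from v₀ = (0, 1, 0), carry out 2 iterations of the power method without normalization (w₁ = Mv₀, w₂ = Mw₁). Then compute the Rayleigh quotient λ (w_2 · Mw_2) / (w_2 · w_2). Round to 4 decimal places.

11.5301

w1 = Mv₀ = (6·0 + (-4)·1 + (-1)·0; (-4)·0 + 7·1 + 3·0; (-1)·0 + 3·1 + 3·0) = (-4, 7, 3)
w2 = Mw1 = (6·(-4) + (-4)·7 + (-1)·3; (-4)·(-4) + 7·7 + 3·3; (-1)·(-4) + 3·7 + 3·3) = (-55, 74, 34)
Mw2 = (-660, 840, 379)
w2·Mw2 = (-55)·(-660) + 74·840 + 34·379 = 111346; w2·w2 = (-55)·(-55) + 74·74 + 34·34 = 9657
λ ≈ 111346/9657 = 11.5301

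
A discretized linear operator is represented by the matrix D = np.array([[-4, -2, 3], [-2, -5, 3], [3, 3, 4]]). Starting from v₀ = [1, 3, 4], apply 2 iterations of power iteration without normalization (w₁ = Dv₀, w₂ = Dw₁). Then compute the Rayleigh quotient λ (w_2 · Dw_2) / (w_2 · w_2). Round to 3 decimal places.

w1 = Dv₀ = (2, -5, 28)
w2 = Dw1 = (86, 105, 103)
Dw2 = (-245, -388, 985)
w2·Dw2 = 86·(-245) + 105·(-388) + 103·985 = 39645; w2·w2 = 86·86 + 105·105 + 103·103 = 29030
λ ≈ 39645/29030 = 1.366

λ ≈ 1.366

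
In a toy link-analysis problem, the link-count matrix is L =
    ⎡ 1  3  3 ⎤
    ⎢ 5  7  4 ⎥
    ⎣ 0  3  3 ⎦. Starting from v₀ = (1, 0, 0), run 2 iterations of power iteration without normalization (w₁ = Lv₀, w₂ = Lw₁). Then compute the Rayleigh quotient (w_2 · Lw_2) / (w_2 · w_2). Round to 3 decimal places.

λ ≈ 10.654

w1 = Lv₀ = (1·1 + 3·0 + 3·0; 5·1 + 7·0 + 4·0; 0·1 + 3·0 + 3·0) = (1, 5, 0)
w2 = Lw1 = (1·1 + 3·5 + 3·0; 5·1 + 7·5 + 4·0; 0·1 + 3·5 + 3·0) = (16, 40, 15)
Lw2 = (181, 420, 165)
w2·Lw2 = 16·181 + 40·420 + 15·165 = 22171; w2·w2 = 16·16 + 40·40 + 15·15 = 2081
λ ≈ 22171/2081 = 10.654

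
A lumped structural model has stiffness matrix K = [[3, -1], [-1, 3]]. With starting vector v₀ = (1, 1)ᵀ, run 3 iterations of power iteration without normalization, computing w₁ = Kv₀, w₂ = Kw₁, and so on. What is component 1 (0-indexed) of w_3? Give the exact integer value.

8

w1 = Kv₀ = (2, 2)
w2 = Kw1 = (4, 4)
w3 = Kw2 = (8, 8)
The requested component of w3 is 8.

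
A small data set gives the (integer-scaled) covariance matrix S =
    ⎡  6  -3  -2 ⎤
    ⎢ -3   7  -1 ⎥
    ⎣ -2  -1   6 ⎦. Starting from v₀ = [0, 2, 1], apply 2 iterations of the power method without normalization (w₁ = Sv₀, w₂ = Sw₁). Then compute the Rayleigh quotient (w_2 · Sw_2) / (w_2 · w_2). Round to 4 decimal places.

9.6175

w1 = Sv₀ = (6·0 + (-3)·2 + (-2)·1; (-3)·0 + 7·2 + (-1)·1; (-2)·0 + (-1)·2 + 6·1) = (-8, 13, 4)
w2 = Sw1 = (6·(-8) + (-3)·13 + (-2)·4; (-3)·(-8) + 7·13 + (-1)·4; (-2)·(-8) + (-1)·13 + 6·4) = (-95, 111, 27)
Sw2 = (-957, 1035, 241)
w2·Sw2 = (-95)·(-957) + 111·1035 + 27·241 = 212307; w2·w2 = (-95)·(-95) + 111·111 + 27·27 = 22075
λ ≈ 212307/22075 = 9.6175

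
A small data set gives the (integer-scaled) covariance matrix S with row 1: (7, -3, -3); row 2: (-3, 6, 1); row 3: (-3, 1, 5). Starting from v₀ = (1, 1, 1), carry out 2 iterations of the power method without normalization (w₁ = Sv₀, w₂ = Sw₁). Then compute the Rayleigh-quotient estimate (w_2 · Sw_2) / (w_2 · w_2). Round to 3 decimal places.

9.957

w1 = Sv₀ = (1, 4, 3)
w2 = Sw1 = (-14, 24, 16)
Sw2 = (-218, 202, 146)
w2·Sw2 = (-14)·(-218) + 24·202 + 16·146 = 10236; w2·w2 = (-14)·(-14) + 24·24 + 16·16 = 1028
λ ≈ 10236/1028 = 9.957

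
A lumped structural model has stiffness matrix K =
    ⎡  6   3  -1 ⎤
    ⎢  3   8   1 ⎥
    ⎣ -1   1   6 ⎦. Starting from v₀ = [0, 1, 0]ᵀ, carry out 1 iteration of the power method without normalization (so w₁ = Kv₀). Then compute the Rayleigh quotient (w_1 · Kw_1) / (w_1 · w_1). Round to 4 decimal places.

9.8108

w1 = Kv₀ = (6·0 + 3·1 + (-1)·0; 3·0 + 8·1 + 1·0; (-1)·0 + 1·1 + 6·0) = (3, 8, 1)
Kw1 = (41, 74, 11)
w1·Kw1 = 3·41 + 8·74 + 1·11 = 726; w1·w1 = 3·3 + 8·8 + 1·1 = 74
λ ≈ 726/74 = 9.8108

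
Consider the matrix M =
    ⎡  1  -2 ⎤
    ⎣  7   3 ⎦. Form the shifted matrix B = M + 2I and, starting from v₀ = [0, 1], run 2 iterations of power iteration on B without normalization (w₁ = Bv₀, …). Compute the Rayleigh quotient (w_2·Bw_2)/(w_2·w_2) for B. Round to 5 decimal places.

B = M + 2I has rows (3, -2); (7, 5)
w1 = Bv₀ = (3·0 + (-2)·1; 7·0 + 5·1) = (-2, 5)
w2 = Bw1 = (3·(-2) + (-2)·5; 7·(-2) + 5·5) = (-16, 11)
Bw2 = (-70, -57)
w2·Bw2 = 493; w2·w2 = 377; μ ≈ 493/377 = 1.30769

1.30769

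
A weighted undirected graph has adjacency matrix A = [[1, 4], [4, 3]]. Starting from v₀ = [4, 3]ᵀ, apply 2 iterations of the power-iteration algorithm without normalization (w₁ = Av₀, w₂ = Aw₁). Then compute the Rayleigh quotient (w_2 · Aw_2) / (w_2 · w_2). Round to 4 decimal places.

w1 = Av₀ = (1·4 + 4·3; 4·4 + 3·3) = (16, 25)
w2 = Aw1 = (1·16 + 4·25; 4·16 + 3·25) = (116, 139)
Aw2 = (672, 881)
w2·Aw2 = 116·672 + 139·881 = 200411; w2·w2 = 116·116 + 139·139 = 32777
λ ≈ 200411/32777 = 6.1144

λ ≈ 6.1144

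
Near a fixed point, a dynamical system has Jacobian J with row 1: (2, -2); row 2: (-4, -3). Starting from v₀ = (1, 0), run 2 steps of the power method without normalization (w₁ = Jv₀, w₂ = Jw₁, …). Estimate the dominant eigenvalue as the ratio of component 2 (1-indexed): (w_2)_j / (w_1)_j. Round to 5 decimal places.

w1 = Jv₀ = (2·1 + (-2)·0; (-4)·1 + (-3)·0) = (2, -4)
w2 = Jw1 = (2·2 + (-2)·(-4); (-4)·2 + (-3)·(-4)) = (12, 4)
Ratio at component: 4 / -4 = -1.00000

λ ≈ -1.00000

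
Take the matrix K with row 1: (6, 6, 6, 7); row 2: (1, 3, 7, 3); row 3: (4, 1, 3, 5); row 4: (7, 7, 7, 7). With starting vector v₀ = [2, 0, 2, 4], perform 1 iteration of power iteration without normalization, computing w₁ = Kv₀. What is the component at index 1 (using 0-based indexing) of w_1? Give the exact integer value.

w1 = Kv₀ = (6·2 + 6·0 + 6·2 + 7·4; 1·2 + 3·0 + 7·2 + 3·4; 4·2 + 1·0 + 3·2 + 5·4; 7·2 + 7·0 + 7·2 + 7·4) = (52, 28, 34, 56)
The requested component of w1 is 28.

28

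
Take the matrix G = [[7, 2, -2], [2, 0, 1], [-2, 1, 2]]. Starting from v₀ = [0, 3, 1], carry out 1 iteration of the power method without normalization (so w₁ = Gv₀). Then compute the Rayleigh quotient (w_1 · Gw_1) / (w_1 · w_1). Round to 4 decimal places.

2.5714

w1 = Gv₀ = (7·0 + 2·3 + (-2)·1; 2·0 + 0·3 + 1·1; (-2)·0 + 1·3 + 2·1) = (4, 1, 5)
Gw1 = (20, 13, 3)
w1·Gw1 = 4·20 + 1·13 + 5·3 = 108; w1·w1 = 4·4 + 1·1 + 5·5 = 42
λ ≈ 108/42 = 2.5714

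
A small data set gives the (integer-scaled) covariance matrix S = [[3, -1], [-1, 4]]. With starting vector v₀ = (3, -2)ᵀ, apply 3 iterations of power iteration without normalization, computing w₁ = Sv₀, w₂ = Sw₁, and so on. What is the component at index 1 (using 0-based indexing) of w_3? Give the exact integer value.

-264

w1 = Sv₀ = (11, -11)
w2 = Sw1 = (44, -55)
w3 = Sw2 = (187, -264)
The requested component of w3 is -264.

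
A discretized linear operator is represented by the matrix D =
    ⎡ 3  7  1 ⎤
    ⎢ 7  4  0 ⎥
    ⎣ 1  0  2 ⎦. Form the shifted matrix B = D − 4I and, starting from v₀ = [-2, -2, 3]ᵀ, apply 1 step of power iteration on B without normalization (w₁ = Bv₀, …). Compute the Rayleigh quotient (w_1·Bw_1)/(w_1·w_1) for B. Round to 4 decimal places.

μ ≈ 4.9824

B = D − 4I has rows (-1, 7, 1); (7, 0, 0); (1, 0, -2)
w1 = Bv₀ = ((-1)·(-2) + 7·(-2) + 1·3; 7·(-2) + 0·(-2) + 0·3; 1·(-2) + 0·(-2) + (-2)·3) = (-9, -14, -8)
Bw1 = (-97, -63, 7)
w1·Bw1 = 1699; w1·w1 = 341; μ ≈ 1699/341 = 4.9824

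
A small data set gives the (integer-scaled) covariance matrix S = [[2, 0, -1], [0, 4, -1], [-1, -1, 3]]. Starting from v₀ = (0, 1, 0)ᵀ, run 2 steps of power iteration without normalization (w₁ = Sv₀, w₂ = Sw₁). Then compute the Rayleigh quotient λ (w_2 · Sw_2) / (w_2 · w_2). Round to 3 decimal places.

λ ≈ 4.593

w1 = Sv₀ = (0, 4, -1)
w2 = Sw1 = (1, 17, -7)
Sw2 = (9, 75, -39)
w2·Sw2 = 1·9 + 17·75 + (-7)·(-39) = 1557; w2·w2 = 1·1 + 17·17 + (-7)·(-7) = 339
λ ≈ 1557/339 = 4.593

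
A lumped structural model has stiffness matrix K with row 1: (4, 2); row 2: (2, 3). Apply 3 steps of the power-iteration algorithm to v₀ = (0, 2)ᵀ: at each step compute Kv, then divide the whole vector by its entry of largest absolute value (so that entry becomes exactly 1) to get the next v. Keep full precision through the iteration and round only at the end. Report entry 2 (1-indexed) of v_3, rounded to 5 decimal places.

0.81707

Kv0 = (4.000000, 6.000000); divide by 6.000000 → v1 = (0.666667, 1.000000)
Kv1 = (4.666667, 4.333333); divide by 4.666667 → v2 = (1.000000, 0.928571)
Kv2 = (5.857143, 4.785714); divide by 5.857143 → v3 = (1.000000, 0.817073)
Requested entry of v3: 134/164 = 0.81707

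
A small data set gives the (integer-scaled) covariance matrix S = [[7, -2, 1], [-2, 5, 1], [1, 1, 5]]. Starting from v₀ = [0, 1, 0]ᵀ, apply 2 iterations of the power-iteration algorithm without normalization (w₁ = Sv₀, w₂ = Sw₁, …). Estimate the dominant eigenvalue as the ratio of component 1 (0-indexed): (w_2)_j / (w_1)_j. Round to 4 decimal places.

w1 = Sv₀ = (7·0 + (-2)·1 + 1·0; (-2)·0 + 5·1 + 1·0; 1·0 + 1·1 + 5·0) = (-2, 5, 1)
w2 = Sw1 = (7·(-2) + (-2)·5 + 1·1; (-2)·(-2) + 5·5 + 1·1; 1·(-2) + 1·5 + 5·1) = (-23, 30, 8)
Ratio at component: 30 / 5 = 6.0000

6.0000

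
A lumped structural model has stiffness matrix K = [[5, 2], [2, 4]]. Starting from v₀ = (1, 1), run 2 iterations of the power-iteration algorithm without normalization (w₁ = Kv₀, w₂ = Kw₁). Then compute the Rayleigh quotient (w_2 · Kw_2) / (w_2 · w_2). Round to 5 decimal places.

w1 = Kv₀ = (5·1 + 2·1; 2·1 + 4·1) = (7, 6)
w2 = Kw1 = (5·7 + 2·6; 2·7 + 4·6) = (47, 38)
Kw2 = (311, 246)
w2·Kw2 = 47·311 + 38·246 = 23965; w2·w2 = 47·47 + 38·38 = 3653
λ ≈ 23965/3653 = 6.56036

λ ≈ 6.56036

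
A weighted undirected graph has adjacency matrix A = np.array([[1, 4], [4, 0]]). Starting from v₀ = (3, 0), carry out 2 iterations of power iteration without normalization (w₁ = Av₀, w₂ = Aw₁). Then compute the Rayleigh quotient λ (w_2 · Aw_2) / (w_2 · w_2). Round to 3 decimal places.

w1 = Av₀ = (1·3 + 4·0; 4·3 + 0·0) = (3, 12)
w2 = Aw1 = (1·3 + 4·12; 4·3 + 0·12) = (51, 12)
Aw2 = (99, 204)
w2·Aw2 = 51·99 + 12·204 = 7497; w2·w2 = 51·51 + 12·12 = 2745
λ ≈ 7497/2745 = 2.731

2.731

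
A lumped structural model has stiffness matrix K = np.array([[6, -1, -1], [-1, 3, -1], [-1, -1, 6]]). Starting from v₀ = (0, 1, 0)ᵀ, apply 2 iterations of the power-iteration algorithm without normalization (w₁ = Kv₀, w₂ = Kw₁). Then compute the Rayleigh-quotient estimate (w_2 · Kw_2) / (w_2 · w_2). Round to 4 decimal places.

w1 = Kv₀ = (-1, 3, -1)
w2 = Kw1 = (-8, 11, -8)
Kw2 = (-51, 49, -51)
w2·Kw2 = (-8)·(-51) + 11·49 + (-8)·(-51) = 1355; w2·w2 = (-8)·(-8) + 11·11 + (-8)·(-8) = 249
λ ≈ 1355/249 = 5.4418

λ ≈ 5.4418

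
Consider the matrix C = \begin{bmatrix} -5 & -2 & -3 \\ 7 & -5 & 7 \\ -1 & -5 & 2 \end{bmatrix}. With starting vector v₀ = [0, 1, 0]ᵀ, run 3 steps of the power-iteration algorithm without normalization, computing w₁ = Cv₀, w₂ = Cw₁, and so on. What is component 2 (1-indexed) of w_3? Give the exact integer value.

484

w1 = Cv₀ = ((-5)·0 + (-2)·1 + (-3)·0; 7·0 + (-5)·1 + 7·0; (-1)·0 + (-5)·1 + 2·0) = (-2, -5, -5)
w2 = Cw1 = ((-5)·(-2) + (-2)·(-5) + (-3)·(-5); 7·(-2) + (-5)·(-5) + 7·(-5); (-1)·(-2) + (-5)·(-5) + 2·(-5)) = (35, -24, 17)
w3 = Cw2 = (-178, 484, 119)
The requested component of w3 is 484.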